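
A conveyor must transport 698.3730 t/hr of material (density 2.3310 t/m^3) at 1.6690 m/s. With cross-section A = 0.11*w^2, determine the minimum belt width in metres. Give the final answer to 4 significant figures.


A_req = 698.3730 / (1.6690 * 2.3310 * 3600) = 0.0498639 m^2
w = sqrt(0.0498639 / 0.11)
w = 0.6733 m


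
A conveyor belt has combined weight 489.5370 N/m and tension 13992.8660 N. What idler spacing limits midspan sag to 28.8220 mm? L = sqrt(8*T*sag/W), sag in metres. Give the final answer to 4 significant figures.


sag = 28.8220/1000 = 0.028822 m
L = sqrt(8 * 13992.8660 * 0.028822 / 489.5370)
L = 2.567 m


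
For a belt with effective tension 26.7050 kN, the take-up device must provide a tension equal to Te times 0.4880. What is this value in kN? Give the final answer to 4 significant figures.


T_tu = 26.7050 * 0.4880
T_tu = 13.03 kN


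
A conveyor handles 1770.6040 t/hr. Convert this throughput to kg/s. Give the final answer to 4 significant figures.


m_dot = 1770.6040 * 1000 / 3600
m_dot = 491.8 kg/s


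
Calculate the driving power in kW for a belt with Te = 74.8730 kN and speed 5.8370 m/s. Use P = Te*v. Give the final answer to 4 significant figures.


P = Te * v = 74.8730 * 5.8370
P = 437.0 kW


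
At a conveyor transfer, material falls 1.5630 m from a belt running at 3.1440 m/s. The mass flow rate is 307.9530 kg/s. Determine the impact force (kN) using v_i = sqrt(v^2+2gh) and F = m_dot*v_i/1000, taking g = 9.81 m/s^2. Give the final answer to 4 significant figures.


v_i = sqrt(3.1440^2 + 2*9.81*1.5630) = 6.36795 m/s
F = 307.9530 * 6.36795 / 1000
F = 1.961 kN


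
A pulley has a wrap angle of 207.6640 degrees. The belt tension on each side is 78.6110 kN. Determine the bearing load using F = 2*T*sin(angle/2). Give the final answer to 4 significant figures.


F = 2 * 78.6110 * sin(207.6640/2 deg)
F = 152.7 kN


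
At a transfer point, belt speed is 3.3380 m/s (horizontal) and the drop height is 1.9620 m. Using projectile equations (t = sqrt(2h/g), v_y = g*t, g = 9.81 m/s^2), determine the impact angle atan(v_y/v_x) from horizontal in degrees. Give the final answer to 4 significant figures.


t = sqrt(2*1.9620/9.81) = 0.632456 s
v_y = 9.81 * 0.632456 = 6.20439 m/s
angle = atan(6.20439 / 3.3380) = 61.72 deg


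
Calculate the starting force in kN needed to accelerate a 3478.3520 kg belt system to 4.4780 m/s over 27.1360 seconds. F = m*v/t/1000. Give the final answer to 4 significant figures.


F = 3478.3520 * 4.4780 / 27.1360 / 1000
F = 0.5740 kN


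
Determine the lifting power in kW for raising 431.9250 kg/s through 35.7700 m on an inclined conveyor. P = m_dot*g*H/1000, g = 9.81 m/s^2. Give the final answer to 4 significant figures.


P = 431.9250 * 9.81 * 35.7700 / 1000
P = 151.6 kW


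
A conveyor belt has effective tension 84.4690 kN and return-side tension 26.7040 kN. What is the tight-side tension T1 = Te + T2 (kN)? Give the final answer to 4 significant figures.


T1 = Te + T2 = 84.4690 + 26.7040
T1 = 111.2 kN


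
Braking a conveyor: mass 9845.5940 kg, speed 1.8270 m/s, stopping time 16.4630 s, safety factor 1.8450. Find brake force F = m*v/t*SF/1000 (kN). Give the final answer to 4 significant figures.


F = 9845.5940 * 1.8270 / 16.4630 * 1.8450 / 1000
F = 2.016 kN


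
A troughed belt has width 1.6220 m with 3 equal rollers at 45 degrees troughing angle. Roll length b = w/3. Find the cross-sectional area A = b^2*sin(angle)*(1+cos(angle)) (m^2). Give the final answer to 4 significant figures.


b = 1.6220/3 = 0.540667 m
A = 0.540667^2 * sin(45 deg) * (1 + cos(45 deg))
A = 0.3529 m^2


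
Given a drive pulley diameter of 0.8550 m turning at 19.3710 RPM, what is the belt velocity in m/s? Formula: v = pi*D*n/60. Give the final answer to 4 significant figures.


v = pi * 0.8550 * 19.3710 / 60
v = 0.8672 m/s


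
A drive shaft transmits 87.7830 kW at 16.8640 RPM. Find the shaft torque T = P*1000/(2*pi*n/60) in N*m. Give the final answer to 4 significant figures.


omega = 2*pi*16.8640/60 = 1.76599 rad/s
T = 87.7830*1000 / 1.76599
T = 49710 N*m


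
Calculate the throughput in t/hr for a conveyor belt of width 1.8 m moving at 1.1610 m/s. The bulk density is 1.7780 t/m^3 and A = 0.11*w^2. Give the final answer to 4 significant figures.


A = 0.11 * 1.8^2 = 0.3564 m^2
C = 0.3564 * 1.1610 * 1.7780 * 3600
C = 2649 t/hr


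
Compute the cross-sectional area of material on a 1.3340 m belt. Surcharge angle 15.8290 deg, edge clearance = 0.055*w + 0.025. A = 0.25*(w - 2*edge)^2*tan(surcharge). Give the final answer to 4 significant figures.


edge = 0.055*1.3340 + 0.025 = 0.09837 m
ew = 1.3340 - 2*0.09837 = 1.13726 m
A = 0.25 * 1.13726^2 * tan(15.8290 deg)
A = 0.09167 m^2


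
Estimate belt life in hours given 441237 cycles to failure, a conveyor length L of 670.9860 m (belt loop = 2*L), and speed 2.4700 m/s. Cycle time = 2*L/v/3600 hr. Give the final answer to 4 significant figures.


cycle_time = 2 * 670.9860 / 2.4700 / 3600 = 0.150919 hr
life = 441237 * 0.150919 = 66590 hours


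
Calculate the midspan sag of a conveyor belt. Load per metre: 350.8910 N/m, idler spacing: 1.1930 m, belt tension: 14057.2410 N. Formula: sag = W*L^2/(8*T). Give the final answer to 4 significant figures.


sag = 350.8910 * 1.1930^2 / (8 * 14057.2410)
sag = 0.004441 m


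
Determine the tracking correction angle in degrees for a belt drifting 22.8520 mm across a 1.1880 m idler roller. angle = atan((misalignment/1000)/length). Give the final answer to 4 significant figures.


misalign_m = 22.8520 / 1000 = 0.022852 m
angle = atan(0.022852 / 1.1880)
angle = 1.102 deg


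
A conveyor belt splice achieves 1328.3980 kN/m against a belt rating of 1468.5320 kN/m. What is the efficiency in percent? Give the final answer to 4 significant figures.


Eff = 1328.3980 / 1468.5320 * 100
Eff = 90.46 %


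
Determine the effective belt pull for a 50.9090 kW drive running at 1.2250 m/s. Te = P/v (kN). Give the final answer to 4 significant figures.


Te = P / v = 50.9090 / 1.2250
Te = 41.56 kN


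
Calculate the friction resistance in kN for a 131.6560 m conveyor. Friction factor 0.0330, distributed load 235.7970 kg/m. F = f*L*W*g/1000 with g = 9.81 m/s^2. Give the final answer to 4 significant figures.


F = 0.0330 * 131.6560 * 235.7970 * 9.81 / 1000
F = 10.05 kN


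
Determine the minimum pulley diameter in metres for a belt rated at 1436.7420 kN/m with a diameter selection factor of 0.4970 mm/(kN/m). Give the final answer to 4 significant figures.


D = 1436.7420 * 0.4970 / 1000
D = 0.7141 m


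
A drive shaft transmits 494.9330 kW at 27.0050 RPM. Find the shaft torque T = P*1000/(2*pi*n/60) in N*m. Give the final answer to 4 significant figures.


omega = 2*pi*27.0050/60 = 2.82796 rad/s
T = 494.9330*1000 / 2.82796
T = 175000 N*m


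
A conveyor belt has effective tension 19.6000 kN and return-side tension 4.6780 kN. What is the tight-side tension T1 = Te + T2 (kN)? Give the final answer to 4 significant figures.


T1 = Te + T2 = 19.6000 + 4.6780
T1 = 24.28 kN


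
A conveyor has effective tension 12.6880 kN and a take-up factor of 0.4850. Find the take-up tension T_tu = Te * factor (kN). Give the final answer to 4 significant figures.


T_tu = 12.6880 * 0.4850
T_tu = 6.154 kN


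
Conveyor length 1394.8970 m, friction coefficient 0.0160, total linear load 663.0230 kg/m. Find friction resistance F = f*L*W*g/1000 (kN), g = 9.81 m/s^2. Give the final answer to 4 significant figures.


F = 0.0160 * 1394.8970 * 663.0230 * 9.81 / 1000
F = 145.2 kN


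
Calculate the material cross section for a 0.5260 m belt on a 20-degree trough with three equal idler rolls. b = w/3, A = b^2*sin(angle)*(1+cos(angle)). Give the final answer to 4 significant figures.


b = 0.5260/3 = 0.175333 m
A = 0.175333^2 * sin(20 deg) * (1 + cos(20 deg))
A = 0.02039 m^2


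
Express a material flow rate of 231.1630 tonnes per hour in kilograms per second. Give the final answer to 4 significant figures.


m_dot = 231.1630 * 1000 / 3600
m_dot = 64.21 kg/s


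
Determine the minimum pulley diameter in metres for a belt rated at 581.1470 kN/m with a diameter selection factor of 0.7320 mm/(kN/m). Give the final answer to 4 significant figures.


D = 581.1470 * 0.7320 / 1000
D = 0.4254 m


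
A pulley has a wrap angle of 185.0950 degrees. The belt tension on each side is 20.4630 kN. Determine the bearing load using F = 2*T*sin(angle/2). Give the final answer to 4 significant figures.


F = 2 * 20.4630 * sin(185.0950/2 deg)
F = 40.89 kN


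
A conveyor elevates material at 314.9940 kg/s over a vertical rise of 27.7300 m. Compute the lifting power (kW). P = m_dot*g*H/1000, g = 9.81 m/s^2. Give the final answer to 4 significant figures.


P = 314.9940 * 9.81 * 27.7300 / 1000
P = 85.69 kW


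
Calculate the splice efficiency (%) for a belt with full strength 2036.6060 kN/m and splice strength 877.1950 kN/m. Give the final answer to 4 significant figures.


Eff = 877.1950 / 2036.6060 * 100
Eff = 43.07 %


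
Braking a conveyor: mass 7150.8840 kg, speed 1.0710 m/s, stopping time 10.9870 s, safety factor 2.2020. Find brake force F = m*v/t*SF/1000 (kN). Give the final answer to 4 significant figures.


F = 7150.8840 * 1.0710 / 10.9870 * 2.2020 / 1000
F = 1.535 kN


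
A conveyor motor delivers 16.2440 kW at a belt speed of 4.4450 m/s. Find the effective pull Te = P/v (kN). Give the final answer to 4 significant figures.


Te = P / v = 16.2440 / 4.4450
Te = 3.654 kN


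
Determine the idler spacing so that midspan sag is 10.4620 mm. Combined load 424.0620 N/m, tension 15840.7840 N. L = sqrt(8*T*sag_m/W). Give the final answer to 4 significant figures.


sag = 10.4620/1000 = 0.010462 m
L = sqrt(8 * 15840.7840 * 0.010462 / 424.0620)
L = 1.768 m


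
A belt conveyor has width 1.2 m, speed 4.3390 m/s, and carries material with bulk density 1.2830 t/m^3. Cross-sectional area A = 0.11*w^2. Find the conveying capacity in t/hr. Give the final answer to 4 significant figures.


A = 0.11 * 1.2^2 = 0.1584 m^2
C = 0.1584 * 4.3390 * 1.2830 * 3600
C = 3174 t/hr


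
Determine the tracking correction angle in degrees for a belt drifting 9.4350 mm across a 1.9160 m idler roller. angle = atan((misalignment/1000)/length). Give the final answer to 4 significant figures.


misalign_m = 9.4350 / 1000 = 0.009435 m
angle = atan(0.009435 / 1.9160)
angle = 0.2821 deg


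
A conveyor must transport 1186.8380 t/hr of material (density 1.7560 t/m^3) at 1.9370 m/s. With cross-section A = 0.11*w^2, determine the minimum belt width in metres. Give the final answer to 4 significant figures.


A_req = 1186.8380 / (1.9370 * 1.7560 * 3600) = 0.0969248 m^2
w = sqrt(0.0969248 / 0.11)
w = 0.9387 m


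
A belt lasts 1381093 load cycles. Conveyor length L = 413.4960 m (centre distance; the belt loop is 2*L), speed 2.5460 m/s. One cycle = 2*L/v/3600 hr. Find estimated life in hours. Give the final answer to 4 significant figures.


cycle_time = 2 * 413.4960 / 2.5460 / 3600 = 0.0902278 hr
life = 1381093 * 0.0902278 = 124600 hours


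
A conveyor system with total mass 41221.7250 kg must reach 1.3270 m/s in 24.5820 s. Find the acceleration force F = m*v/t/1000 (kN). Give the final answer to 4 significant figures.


F = 41221.7250 * 1.3270 / 24.5820 / 1000
F = 2.225 kN


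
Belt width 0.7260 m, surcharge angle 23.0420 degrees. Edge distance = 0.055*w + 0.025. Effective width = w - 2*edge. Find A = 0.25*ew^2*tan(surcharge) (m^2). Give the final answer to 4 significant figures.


edge = 0.055*0.7260 + 0.025 = 0.06493 m
ew = 0.7260 - 2*0.06493 = 0.59614 m
A = 0.25 * 0.59614^2 * tan(23.0420 deg)
A = 0.03779 m^2


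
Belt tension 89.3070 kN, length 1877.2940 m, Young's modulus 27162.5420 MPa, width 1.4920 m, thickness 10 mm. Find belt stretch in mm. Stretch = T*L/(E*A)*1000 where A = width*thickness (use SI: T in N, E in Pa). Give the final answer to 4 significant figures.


A = 1.4920 * 0.01 = 0.01492 m^2
Stretch = 89.3070*1000 * 1877.2940 / (27162.5420e6 * 0.01492) * 1000
Stretch = 413.7 mm


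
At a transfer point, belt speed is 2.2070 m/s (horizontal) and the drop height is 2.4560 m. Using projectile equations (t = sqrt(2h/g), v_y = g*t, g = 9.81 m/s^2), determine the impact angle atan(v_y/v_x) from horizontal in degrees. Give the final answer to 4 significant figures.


t = sqrt(2*2.4560/9.81) = 0.707611 s
v_y = 9.81 * 0.707611 = 6.94166 m/s
angle = atan(6.94166 / 2.2070) = 72.36 deg


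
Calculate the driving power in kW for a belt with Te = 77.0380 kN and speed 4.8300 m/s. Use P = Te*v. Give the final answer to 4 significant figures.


P = Te * v = 77.0380 * 4.8300
P = 372.1 kW


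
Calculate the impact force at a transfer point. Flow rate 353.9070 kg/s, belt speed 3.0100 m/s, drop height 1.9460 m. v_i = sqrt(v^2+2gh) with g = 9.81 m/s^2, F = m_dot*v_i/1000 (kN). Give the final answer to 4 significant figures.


v_i = sqrt(3.0100^2 + 2*9.81*1.9460) = 6.87318 m/s
F = 353.9070 * 6.87318 / 1000
F = 2.432 kN


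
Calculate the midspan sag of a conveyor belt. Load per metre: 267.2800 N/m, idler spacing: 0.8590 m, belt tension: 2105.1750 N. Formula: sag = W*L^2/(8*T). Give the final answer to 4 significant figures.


sag = 267.2800 * 0.8590^2 / (8 * 2105.1750)
sag = 0.01171 m


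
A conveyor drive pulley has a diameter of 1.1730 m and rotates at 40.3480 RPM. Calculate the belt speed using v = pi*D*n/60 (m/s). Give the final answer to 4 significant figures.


v = pi * 1.1730 * 40.3480 / 60
v = 2.478 m/s


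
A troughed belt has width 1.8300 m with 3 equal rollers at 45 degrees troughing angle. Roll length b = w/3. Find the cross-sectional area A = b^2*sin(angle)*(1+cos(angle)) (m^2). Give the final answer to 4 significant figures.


b = 1.8300/3 = 0.61 m
A = 0.61^2 * sin(45 deg) * (1 + cos(45 deg))
A = 0.4492 m^2


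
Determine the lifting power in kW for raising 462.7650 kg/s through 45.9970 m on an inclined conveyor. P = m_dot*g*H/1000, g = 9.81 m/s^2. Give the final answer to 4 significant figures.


P = 462.7650 * 9.81 * 45.9970 / 1000
P = 208.8 kW


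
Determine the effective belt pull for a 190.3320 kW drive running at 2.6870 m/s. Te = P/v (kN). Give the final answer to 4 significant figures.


Te = P / v = 190.3320 / 2.6870
Te = 70.83 kN


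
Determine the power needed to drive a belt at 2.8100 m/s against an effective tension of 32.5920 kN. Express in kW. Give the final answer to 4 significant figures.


P = Te * v = 32.5920 * 2.8100
P = 91.58 kW


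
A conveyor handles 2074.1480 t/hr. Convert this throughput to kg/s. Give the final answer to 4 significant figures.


m_dot = 2074.1480 * 1000 / 3600
m_dot = 576.2 kg/s


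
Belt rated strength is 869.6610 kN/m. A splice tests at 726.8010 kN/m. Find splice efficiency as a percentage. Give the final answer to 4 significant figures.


Eff = 726.8010 / 869.6610 * 100
Eff = 83.57 %


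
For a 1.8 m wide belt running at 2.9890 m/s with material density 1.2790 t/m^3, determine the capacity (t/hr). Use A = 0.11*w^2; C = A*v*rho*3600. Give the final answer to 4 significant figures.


A = 0.11 * 1.8^2 = 0.3564 m^2
C = 0.3564 * 2.9890 * 1.2790 * 3600
C = 4905 t/hr


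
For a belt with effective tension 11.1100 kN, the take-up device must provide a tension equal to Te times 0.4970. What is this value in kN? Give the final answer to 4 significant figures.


T_tu = 11.1100 * 0.4970
T_tu = 5.522 kN


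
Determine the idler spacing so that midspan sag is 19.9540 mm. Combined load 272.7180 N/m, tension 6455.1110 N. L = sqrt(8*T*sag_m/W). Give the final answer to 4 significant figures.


sag = 19.9540/1000 = 0.019954 m
L = sqrt(8 * 6455.1110 * 0.019954 / 272.7180)
L = 1.944 m


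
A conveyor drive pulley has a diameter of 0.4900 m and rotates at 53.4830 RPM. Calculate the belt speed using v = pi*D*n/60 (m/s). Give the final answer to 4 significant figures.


v = pi * 0.4900 * 53.4830 / 60
v = 1.372 m/s


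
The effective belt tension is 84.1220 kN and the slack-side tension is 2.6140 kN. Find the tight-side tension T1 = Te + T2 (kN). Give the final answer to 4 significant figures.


T1 = Te + T2 = 84.1220 + 2.6140
T1 = 86.74 kN


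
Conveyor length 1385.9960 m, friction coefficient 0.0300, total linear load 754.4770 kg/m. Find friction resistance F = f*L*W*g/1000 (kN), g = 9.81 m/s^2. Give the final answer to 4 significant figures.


F = 0.0300 * 1385.9960 * 754.4770 * 9.81 / 1000
F = 307.8 kN


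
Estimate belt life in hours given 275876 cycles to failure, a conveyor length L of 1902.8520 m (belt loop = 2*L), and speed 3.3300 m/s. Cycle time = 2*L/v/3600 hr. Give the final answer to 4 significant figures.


cycle_time = 2 * 1902.8520 / 3.3300 / 3600 = 0.317459 hr
life = 275876 * 0.317459 = 87580 hours


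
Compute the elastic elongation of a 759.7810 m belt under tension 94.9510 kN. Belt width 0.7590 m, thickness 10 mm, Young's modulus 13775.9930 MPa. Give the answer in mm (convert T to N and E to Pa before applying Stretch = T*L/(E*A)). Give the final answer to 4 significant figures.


A = 0.7590 * 0.01 = 0.00759 m^2
Stretch = 94.9510*1000 * 759.7810 / (13775.9930e6 * 0.00759) * 1000
Stretch = 690.0 mm


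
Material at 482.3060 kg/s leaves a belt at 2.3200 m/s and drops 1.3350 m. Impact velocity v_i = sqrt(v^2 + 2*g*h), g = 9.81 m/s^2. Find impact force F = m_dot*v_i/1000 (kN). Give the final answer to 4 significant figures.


v_i = sqrt(2.3200^2 + 2*9.81*1.3350) = 5.61917 m/s
F = 482.3060 * 5.61917 / 1000
F = 2.710 kN


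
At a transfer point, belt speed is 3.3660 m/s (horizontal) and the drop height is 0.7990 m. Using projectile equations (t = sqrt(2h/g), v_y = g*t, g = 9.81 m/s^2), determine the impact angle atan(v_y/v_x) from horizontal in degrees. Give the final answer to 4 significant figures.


t = sqrt(2*0.7990/9.81) = 0.403603 s
v_y = 9.81 * 0.403603 = 3.95935 m/s
angle = atan(3.95935 / 3.3660) = 49.63 deg


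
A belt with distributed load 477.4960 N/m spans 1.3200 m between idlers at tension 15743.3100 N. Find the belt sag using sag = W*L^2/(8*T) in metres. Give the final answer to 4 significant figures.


sag = 477.4960 * 1.3200^2 / (8 * 15743.3100)
sag = 0.006606 m


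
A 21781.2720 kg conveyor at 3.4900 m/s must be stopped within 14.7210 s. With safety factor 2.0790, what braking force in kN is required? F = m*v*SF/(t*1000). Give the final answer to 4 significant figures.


F = 21781.2720 * 3.4900 / 14.7210 * 2.0790 / 1000
F = 10.74 kN


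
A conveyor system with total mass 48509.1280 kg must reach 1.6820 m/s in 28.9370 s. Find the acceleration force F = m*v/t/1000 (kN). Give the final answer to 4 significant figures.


F = 48509.1280 * 1.6820 / 28.9370 / 1000
F = 2.820 kN


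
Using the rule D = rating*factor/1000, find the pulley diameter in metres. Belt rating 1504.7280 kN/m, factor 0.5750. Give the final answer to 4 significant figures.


D = 1504.7280 * 0.5750 / 1000
D = 0.8652 m


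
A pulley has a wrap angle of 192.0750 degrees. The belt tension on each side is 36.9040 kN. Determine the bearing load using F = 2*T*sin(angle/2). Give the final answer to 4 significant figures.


F = 2 * 36.9040 * sin(192.0750/2 deg)
F = 73.40 kN


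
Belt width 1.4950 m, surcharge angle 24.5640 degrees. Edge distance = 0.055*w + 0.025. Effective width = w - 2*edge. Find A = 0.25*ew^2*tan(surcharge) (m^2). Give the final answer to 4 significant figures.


edge = 0.055*1.4950 + 0.025 = 0.107225 m
ew = 1.4950 - 2*0.107225 = 1.28055 m
A = 0.25 * 1.28055^2 * tan(24.5640 deg)
A = 0.1874 m^2


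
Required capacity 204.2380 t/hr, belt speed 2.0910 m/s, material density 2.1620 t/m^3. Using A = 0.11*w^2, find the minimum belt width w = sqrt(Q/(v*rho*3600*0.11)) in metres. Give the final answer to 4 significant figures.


A_req = 204.2380 / (2.0910 * 2.1620 * 3600) = 0.0125494 m^2
w = sqrt(0.0125494 / 0.11)
w = 0.3378 m


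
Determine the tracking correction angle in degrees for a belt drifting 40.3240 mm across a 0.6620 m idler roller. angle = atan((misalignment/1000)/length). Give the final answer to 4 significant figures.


misalign_m = 40.3240 / 1000 = 0.040324 m
angle = atan(0.040324 / 0.6620)
angle = 3.486 deg


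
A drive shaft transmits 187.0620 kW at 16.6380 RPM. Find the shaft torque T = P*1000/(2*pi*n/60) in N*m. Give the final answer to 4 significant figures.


omega = 2*pi*16.6380/60 = 1.74233 rad/s
T = 187.0620*1000 / 1.74233
T = 107400 N*m


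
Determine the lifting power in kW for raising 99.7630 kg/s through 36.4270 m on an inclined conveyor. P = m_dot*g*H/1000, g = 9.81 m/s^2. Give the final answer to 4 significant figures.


P = 99.7630 * 9.81 * 36.4270 / 1000
P = 35.65 kW


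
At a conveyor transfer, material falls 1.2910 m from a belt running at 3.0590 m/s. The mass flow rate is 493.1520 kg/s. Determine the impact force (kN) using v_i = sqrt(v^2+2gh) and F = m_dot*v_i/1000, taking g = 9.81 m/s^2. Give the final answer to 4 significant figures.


v_i = sqrt(3.0590^2 + 2*9.81*1.2910) = 5.88956 m/s
F = 493.1520 * 5.88956 / 1000
F = 2.904 kN


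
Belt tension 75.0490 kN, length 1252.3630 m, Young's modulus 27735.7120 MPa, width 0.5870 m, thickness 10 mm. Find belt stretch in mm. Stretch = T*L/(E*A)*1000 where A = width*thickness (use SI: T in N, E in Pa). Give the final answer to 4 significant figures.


A = 0.5870 * 0.01 = 0.00587 m^2
Stretch = 75.0490*1000 * 1252.3630 / (27735.7120e6 * 0.00587) * 1000
Stretch = 577.3 mm


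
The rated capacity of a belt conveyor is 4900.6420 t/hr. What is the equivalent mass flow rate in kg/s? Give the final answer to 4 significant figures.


m_dot = 4900.6420 * 1000 / 3600
m_dot = 1361 kg/s


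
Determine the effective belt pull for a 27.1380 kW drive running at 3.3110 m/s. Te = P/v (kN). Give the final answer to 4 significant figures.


Te = P / v = 27.1380 / 3.3110
Te = 8.196 kN


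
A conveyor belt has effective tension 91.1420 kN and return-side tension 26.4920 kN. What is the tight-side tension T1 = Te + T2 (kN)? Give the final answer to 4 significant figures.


T1 = Te + T2 = 91.1420 + 26.4920
T1 = 117.6 kN


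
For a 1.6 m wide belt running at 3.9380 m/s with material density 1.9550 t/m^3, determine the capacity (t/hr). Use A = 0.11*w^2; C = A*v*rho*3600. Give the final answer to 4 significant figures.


A = 0.11 * 1.6^2 = 0.2816 m^2
C = 0.2816 * 3.9380 * 1.9550 * 3600
C = 7805 t/hr


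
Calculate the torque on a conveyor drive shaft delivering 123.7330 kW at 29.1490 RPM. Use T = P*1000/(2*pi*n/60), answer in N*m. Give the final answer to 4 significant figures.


omega = 2*pi*29.1490/60 = 3.05248 rad/s
T = 123.7330*1000 / 3.05248
T = 40540 N*m


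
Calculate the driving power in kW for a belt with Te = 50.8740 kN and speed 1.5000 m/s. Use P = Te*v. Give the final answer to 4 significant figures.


P = Te * v = 50.8740 * 1.5000
P = 76.31 kW


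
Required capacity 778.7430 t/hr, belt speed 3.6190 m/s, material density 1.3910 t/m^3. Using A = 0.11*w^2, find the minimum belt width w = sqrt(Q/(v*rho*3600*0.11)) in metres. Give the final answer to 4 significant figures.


A_req = 778.7430 / (3.6190 * 1.3910 * 3600) = 0.042971 m^2
w = sqrt(0.042971 / 0.11)
w = 0.6250 m


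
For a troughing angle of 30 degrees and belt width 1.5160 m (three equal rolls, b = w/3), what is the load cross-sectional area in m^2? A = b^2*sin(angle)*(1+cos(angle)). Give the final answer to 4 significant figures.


b = 1.5160/3 = 0.505333 m
A = 0.505333^2 * sin(30 deg) * (1 + cos(30 deg))
A = 0.2383 m^2


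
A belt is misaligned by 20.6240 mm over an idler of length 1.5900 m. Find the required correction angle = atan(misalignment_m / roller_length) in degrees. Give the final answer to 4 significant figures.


misalign_m = 20.6240 / 1000 = 0.020624 m
angle = atan(0.020624 / 1.5900)
angle = 0.7431 deg


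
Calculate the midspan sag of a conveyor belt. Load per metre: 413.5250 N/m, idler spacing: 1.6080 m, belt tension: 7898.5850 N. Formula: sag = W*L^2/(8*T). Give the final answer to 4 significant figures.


sag = 413.5250 * 1.6080^2 / (8 * 7898.5850)
sag = 0.01692 m


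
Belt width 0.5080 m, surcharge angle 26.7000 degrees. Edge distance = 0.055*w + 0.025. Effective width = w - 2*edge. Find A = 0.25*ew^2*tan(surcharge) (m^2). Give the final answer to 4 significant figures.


edge = 0.055*0.5080 + 0.025 = 0.05294 m
ew = 0.5080 - 2*0.05294 = 0.40212 m
A = 0.25 * 0.40212^2 * tan(26.7000 deg)
A = 0.02033 m^2


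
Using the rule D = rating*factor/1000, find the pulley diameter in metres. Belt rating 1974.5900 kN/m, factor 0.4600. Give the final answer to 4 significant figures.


D = 1974.5900 * 0.4600 / 1000
D = 0.9083 m


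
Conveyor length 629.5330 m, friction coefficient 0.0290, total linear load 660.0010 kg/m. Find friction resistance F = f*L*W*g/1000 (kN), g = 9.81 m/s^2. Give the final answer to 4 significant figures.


F = 0.0290 * 629.5330 * 660.0010 * 9.81 / 1000
F = 118.2 kN


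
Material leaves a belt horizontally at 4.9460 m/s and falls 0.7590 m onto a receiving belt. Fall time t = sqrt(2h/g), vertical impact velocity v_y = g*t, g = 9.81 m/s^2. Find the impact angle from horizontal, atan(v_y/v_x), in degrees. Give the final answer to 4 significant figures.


t = sqrt(2*0.7590/9.81) = 0.39337 s
v_y = 9.81 * 0.39337 = 3.85896 m/s
angle = atan(3.85896 / 4.9460) = 37.96 deg


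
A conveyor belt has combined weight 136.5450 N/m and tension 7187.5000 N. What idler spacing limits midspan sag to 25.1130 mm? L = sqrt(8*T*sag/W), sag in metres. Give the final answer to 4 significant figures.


sag = 25.1130/1000 = 0.025113 m
L = sqrt(8 * 7187.5000 * 0.025113 / 136.5450)
L = 3.252 m


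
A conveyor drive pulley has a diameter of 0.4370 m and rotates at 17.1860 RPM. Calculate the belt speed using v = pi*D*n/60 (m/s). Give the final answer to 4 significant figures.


v = pi * 0.4370 * 17.1860 / 60
v = 0.3932 m/s


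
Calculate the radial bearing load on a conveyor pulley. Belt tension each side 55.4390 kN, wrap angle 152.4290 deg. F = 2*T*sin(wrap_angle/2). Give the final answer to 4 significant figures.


F = 2 * 55.4390 * sin(152.4290/2 deg)
F = 107.7 kN


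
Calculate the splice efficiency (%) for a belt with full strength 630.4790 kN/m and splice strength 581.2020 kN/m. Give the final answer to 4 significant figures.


Eff = 581.2020 / 630.4790 * 100
Eff = 92.18 %


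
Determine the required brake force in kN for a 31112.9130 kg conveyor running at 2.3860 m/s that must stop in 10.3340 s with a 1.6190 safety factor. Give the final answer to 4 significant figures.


F = 31112.9130 * 2.3860 / 10.3340 * 1.6190 / 1000
F = 11.63 kN


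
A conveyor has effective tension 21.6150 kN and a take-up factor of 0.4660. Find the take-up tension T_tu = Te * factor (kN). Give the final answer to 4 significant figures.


T_tu = 21.6150 * 0.4660
T_tu = 10.07 kN


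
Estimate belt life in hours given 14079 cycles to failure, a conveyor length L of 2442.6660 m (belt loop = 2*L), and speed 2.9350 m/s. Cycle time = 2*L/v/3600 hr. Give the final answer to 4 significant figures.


cycle_time = 2 * 2442.6660 / 2.9350 / 3600 = 0.462363 hr
life = 14079 * 0.462363 = 6510 hours


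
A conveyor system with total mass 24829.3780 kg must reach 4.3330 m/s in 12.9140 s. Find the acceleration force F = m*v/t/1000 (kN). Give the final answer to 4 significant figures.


F = 24829.3780 * 4.3330 / 12.9140 / 1000
F = 8.331 kN


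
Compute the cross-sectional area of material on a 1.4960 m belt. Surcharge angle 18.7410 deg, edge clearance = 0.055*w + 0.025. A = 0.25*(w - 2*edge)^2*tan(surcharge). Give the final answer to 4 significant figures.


edge = 0.055*1.4960 + 0.025 = 0.10728 m
ew = 1.4960 - 2*0.10728 = 1.28144 m
A = 0.25 * 1.28144^2 * tan(18.7410 deg)
A = 0.1393 m^2


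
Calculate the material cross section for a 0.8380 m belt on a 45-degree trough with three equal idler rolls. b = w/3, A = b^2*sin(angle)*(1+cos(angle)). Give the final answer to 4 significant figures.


b = 0.8380/3 = 0.279333 m
A = 0.279333^2 * sin(45 deg) * (1 + cos(45 deg))
A = 0.09419 m^2


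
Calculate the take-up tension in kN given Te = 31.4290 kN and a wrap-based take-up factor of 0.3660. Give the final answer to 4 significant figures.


T_tu = 31.4290 * 0.3660
T_tu = 11.50 kN


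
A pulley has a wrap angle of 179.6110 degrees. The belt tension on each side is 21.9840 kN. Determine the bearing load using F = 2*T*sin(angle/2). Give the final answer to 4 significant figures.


F = 2 * 21.9840 * sin(179.6110/2 deg)
F = 43.97 kN


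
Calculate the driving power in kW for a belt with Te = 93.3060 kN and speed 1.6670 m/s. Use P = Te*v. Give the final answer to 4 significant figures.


P = Te * v = 93.3060 * 1.6670
P = 155.5 kW


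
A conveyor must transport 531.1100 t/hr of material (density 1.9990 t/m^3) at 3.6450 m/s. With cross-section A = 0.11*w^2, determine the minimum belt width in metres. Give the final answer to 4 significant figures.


A_req = 531.1100 / (3.6450 * 1.9990 * 3600) = 0.0202475 m^2
w = sqrt(0.0202475 / 0.11)
w = 0.4290 m


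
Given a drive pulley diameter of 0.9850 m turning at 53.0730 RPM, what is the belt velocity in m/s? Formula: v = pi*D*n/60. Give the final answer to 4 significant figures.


v = pi * 0.9850 * 53.0730 / 60
v = 2.737 m/s


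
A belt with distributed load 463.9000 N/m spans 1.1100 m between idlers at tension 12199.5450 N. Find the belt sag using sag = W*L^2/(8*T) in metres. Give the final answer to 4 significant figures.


sag = 463.9000 * 1.1100^2 / (8 * 12199.5450)
sag = 0.005856 m


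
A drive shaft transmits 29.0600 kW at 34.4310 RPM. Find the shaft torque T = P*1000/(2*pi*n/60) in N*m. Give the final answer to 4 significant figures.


omega = 2*pi*34.4310/60 = 3.60561 rad/s
T = 29.0600*1000 / 3.60561
T = 8060 N*m


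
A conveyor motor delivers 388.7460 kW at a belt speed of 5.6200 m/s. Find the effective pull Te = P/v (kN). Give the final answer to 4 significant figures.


Te = P / v = 388.7460 / 5.6200
Te = 69.17 kN


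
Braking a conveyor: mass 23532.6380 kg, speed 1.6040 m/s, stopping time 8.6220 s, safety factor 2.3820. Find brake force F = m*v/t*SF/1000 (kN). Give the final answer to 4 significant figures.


F = 23532.6380 * 1.6040 / 8.6220 * 2.3820 / 1000
F = 10.43 kN


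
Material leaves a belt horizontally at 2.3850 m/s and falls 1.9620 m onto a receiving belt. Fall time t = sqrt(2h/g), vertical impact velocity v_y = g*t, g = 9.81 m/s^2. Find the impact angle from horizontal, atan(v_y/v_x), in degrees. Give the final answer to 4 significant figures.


t = sqrt(2*1.9620/9.81) = 0.632456 s
v_y = 9.81 * 0.632456 = 6.20439 m/s
angle = atan(6.20439 / 2.3850) = 68.97 deg


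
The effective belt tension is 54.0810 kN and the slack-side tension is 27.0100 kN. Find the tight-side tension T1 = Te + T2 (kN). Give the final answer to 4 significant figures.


T1 = Te + T2 = 54.0810 + 27.0100
T1 = 81.09 kN


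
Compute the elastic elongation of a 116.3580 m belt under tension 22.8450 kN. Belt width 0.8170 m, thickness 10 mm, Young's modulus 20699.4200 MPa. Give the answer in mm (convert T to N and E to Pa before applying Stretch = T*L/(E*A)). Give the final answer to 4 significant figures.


A = 0.8170 * 0.01 = 0.00817 m^2
Stretch = 22.8450*1000 * 116.3580 / (20699.4200e6 * 0.00817) * 1000
Stretch = 15.72 mm


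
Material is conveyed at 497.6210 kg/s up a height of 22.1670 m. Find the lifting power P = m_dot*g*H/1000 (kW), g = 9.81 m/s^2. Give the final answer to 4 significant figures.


P = 497.6210 * 9.81 * 22.1670 / 1000
P = 108.2 kW


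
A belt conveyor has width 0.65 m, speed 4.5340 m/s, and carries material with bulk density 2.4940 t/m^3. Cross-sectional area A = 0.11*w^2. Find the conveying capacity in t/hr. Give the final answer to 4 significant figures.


A = 0.11 * 0.65^2 = 0.046475 m^2
C = 0.046475 * 4.5340 * 2.4940 * 3600
C = 1892 t/hr


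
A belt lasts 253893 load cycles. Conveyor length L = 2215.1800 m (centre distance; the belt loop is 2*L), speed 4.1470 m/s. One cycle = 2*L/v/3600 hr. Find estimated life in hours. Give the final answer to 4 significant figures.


cycle_time = 2 * 2215.1800 / 4.1470 / 3600 = 0.296758 hr
life = 253893 * 0.296758 = 75340 hours


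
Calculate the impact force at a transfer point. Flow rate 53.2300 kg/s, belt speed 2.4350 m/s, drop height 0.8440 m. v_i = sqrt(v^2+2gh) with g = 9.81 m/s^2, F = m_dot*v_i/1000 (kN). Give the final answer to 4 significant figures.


v_i = sqrt(2.4350^2 + 2*9.81*0.8440) = 4.7422 m/s
F = 53.2300 * 4.7422 / 1000
F = 0.2524 kN


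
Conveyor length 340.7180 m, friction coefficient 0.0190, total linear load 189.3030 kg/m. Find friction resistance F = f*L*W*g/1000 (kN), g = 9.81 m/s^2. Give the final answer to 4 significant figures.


F = 0.0190 * 340.7180 * 189.3030 * 9.81 / 1000
F = 12.02 kN


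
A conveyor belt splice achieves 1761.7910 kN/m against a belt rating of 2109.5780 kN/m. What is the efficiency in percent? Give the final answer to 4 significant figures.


Eff = 1761.7910 / 2109.5780 * 100
Eff = 83.51 %


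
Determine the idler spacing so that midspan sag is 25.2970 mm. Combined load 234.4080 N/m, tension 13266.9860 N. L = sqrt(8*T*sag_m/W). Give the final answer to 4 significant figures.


sag = 25.2970/1000 = 0.025297 m
L = sqrt(8 * 13266.9860 * 0.025297 / 234.4080)
L = 3.384 m


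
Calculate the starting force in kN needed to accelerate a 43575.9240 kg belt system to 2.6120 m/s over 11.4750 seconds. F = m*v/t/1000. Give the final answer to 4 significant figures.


F = 43575.9240 * 2.6120 / 11.4750 / 1000
F = 9.919 kN


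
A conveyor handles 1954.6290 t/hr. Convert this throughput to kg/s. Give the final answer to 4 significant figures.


m_dot = 1954.6290 * 1000 / 3600
m_dot = 543.0 kg/s


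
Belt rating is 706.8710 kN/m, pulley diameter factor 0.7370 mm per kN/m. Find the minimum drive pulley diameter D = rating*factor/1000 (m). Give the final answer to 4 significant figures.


D = 706.8710 * 0.7370 / 1000
D = 0.5210 m


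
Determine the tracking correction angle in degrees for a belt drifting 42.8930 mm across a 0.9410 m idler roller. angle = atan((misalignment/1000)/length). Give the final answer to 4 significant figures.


misalign_m = 42.8930 / 1000 = 0.042893 m
angle = atan(0.042893 / 0.9410)
angle = 2.610 deg


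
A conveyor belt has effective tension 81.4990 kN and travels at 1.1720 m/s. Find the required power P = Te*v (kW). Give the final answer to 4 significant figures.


P = Te * v = 81.4990 * 1.1720
P = 95.52 kW


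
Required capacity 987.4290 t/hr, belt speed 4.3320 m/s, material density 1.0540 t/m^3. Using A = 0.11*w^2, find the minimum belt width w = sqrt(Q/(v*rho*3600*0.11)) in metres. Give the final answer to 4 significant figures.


A_req = 987.4290 / (4.3320 * 1.0540 * 3600) = 0.0600723 m^2
w = sqrt(0.0600723 / 0.11)
w = 0.7390 m


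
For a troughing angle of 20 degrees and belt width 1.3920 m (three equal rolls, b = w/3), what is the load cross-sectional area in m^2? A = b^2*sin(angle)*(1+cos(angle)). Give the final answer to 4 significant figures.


b = 1.3920/3 = 0.464 m
A = 0.464^2 * sin(20 deg) * (1 + cos(20 deg))
A = 0.1428 m^2


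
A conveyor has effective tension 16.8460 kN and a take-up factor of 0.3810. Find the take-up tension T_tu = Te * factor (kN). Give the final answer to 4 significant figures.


T_tu = 16.8460 * 0.3810
T_tu = 6.418 kN


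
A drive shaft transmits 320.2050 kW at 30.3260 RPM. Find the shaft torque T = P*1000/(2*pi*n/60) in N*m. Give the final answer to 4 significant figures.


omega = 2*pi*30.3260/60 = 3.17573 rad/s
T = 320.2050*1000 / 3.17573
T = 100800 N*m


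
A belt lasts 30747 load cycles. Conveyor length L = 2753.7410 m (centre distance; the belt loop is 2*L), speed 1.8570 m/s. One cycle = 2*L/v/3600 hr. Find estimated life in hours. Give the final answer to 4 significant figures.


cycle_time = 2 * 2753.7410 / 1.8570 / 3600 = 0.823832 hr
life = 30747 * 0.823832 = 25330 hours


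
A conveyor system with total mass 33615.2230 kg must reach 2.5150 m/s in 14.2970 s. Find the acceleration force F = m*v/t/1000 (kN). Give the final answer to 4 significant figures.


F = 33615.2230 * 2.5150 / 14.2970 / 1000
F = 5.913 kN


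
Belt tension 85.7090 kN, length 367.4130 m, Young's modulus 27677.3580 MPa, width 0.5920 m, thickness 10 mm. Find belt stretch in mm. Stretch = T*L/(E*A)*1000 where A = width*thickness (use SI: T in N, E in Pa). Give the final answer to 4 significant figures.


A = 0.5920 * 0.01 = 0.00592 m^2
Stretch = 85.7090*1000 * 367.4130 / (27677.3580e6 * 0.00592) * 1000
Stretch = 192.2 mm


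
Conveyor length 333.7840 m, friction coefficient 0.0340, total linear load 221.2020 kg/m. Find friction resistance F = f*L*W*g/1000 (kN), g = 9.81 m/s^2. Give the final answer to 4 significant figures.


F = 0.0340 * 333.7840 * 221.2020 * 9.81 / 1000
F = 24.63 kN


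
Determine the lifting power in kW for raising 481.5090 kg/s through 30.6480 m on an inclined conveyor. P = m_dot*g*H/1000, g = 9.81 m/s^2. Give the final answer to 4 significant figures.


P = 481.5090 * 9.81 * 30.6480 / 1000
P = 144.8 kW


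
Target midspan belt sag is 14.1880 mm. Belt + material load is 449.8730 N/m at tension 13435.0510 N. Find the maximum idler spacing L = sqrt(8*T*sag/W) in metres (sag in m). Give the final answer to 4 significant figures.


sag = 14.1880/1000 = 0.014188 m
L = sqrt(8 * 13435.0510 * 0.014188 / 449.8730)
L = 1.841 m


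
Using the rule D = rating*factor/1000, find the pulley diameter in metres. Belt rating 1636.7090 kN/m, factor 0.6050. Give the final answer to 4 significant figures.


D = 1636.7090 * 0.6050 / 1000
D = 0.9902 m


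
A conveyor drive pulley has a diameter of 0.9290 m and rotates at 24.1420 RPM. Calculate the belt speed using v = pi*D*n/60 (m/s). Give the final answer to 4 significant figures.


v = pi * 0.9290 * 24.1420 / 60
v = 1.174 m/s


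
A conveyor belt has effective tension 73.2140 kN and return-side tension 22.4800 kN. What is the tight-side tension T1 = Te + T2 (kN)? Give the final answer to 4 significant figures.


T1 = Te + T2 = 73.2140 + 22.4800
T1 = 95.69 kN


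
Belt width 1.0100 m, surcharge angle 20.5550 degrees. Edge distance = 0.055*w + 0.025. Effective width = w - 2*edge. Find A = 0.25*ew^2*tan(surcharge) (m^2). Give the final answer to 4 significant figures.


edge = 0.055*1.0100 + 0.025 = 0.08055 m
ew = 1.0100 - 2*0.08055 = 0.8489 m
A = 0.25 * 0.8489^2 * tan(20.5550 deg)
A = 0.06756 m^2


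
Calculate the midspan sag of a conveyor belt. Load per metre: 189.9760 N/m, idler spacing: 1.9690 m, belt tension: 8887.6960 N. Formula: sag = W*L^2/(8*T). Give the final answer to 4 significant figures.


sag = 189.9760 * 1.9690^2 / (8 * 8887.6960)
sag = 0.01036 m


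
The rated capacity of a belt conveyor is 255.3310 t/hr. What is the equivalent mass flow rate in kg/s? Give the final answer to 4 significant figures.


m_dot = 255.3310 * 1000 / 3600
m_dot = 70.93 kg/s


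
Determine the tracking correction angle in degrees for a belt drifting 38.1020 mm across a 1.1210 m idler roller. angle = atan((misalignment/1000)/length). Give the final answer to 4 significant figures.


misalign_m = 38.1020 / 1000 = 0.038102 m
angle = atan(0.038102 / 1.1210)
angle = 1.947 deg


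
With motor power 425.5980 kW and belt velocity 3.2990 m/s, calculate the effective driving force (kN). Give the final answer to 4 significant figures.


Te = P / v = 425.5980 / 3.2990
Te = 129.0 kN


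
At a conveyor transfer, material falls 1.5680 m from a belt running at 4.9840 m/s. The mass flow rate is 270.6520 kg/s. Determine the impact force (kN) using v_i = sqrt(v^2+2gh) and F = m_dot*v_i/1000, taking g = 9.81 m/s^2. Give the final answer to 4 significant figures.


v_i = sqrt(4.9840^2 + 2*9.81*1.5680) = 7.45684 m/s
F = 270.6520 * 7.45684 / 1000
F = 2.018 kN
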